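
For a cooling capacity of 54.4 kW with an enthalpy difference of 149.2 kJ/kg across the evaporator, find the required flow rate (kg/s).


m_dot = Q / dh
m_dot = 54.4 / 149.2
m_dot = 0.3646 kg/s

0.3646


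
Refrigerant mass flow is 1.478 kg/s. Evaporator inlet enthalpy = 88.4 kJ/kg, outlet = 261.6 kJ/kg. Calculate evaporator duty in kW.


dh = 261.6 - 88.4 = 173.2 kJ/kg
Q_evap = m_dot * dh = 1.478 * 173.2
Q_evap = 255.99 kW

255.99


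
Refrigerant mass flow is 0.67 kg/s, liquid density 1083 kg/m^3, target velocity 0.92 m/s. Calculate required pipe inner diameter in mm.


A = m_dot / (rho * v) = 0.67 / (1083 * 0.92) = 0.0006724477097 m^2
d = sqrt(4*A/pi) * 1000
d = 29.3 mm

29.3


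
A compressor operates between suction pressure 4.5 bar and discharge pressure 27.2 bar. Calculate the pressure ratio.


PR = P_high / P_low
PR = 27.2 / 4.5
PR = 6.044

6.044


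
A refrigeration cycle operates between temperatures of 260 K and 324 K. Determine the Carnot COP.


dT = 324 - 260 = 64 K
COP_carnot = T_cold / dT = 260 / 64
COP_carnot = 4.063

4.063


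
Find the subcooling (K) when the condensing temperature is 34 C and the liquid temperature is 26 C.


Subcooling = T_cond - T_liquid
Subcooling = 34 - 26
Subcooling = 8 K

8


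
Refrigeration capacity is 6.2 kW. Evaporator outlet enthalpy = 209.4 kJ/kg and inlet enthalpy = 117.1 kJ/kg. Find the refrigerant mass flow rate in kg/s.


dh = 209.4 - 117.1 = 92.3 kJ/kg
m_dot = Q / dh = 6.2 / 92.3 = 0.0672 kg/s

0.0672


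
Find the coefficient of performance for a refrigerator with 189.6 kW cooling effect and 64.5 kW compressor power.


COP = Q_evap / W
COP = 189.6 / 64.5
COP = 2.94

2.94


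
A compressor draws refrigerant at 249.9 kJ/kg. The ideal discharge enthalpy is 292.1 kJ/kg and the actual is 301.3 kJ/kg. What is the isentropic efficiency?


dh_ideal = 292.1 - 249.9 = 42.2 kJ/kg
dh_actual = 301.3 - 249.9 = 51.4 kJ/kg
eta_s = dh_ideal / dh_actual = 42.2 / 51.4
eta_s = 0.821

0.821


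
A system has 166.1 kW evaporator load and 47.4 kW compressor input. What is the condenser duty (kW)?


Q_cond = Q_evap + W
Q_cond = 166.1 + 47.4
Q_cond = 213.5 kW

213.5


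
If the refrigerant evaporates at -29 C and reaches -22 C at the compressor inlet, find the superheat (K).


Superheat = T_suction - T_evap
Superheat = -22 - (-29)
Superheat = 7 K

7


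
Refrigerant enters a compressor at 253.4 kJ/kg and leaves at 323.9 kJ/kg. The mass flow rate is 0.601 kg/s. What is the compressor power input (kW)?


dh = 323.9 - 253.4 = 70.5 kJ/kg
W = m_dot * dh = 0.601 * 70.5 = 42.37 kW

42.37


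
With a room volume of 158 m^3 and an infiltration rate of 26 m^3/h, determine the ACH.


ACH = flow / volume
ACH = 26 / 158
ACH = 0.165

0.165


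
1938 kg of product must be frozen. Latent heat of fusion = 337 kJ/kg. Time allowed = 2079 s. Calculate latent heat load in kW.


Q_lat = m * h_fg / t
Q_lat = 1938 * 337 / 2079
Q_lat = 314.14 kW

314.14


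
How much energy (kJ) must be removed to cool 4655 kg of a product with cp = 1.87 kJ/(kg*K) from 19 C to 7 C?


dT = 19 - (7) = 12 K
Q = m * cp * dT = 4655 * 1.87 * 12
Q = 104458 kJ

104458


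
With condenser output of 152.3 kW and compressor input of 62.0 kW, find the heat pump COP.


COP_hp = Q_cond / W
COP_hp = 152.3 / 62.0
COP_hp = 2.456

2.456


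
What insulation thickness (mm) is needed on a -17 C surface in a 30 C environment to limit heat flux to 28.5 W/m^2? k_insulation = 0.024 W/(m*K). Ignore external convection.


dT = 30 - (-17) = 47 K
thickness = k * dT / q_max * 1000
thickness = 0.024 * 47 / 28.5 * 1000
thickness = 39.6 mm

39.6


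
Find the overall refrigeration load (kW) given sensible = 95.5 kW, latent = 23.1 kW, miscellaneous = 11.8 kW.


Q_total = Q_s + Q_l + Q_misc
Q_total = 95.5 + 23.1 + 11.8
Q_total = 130.4 kW

130.4


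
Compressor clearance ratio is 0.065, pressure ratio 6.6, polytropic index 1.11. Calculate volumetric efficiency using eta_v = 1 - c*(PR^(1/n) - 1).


PR^(1/n) = 6.6^(1/1.11) = 5.47429088
eta_v = 1 - 0.065 * (5.47429088 - 1)
eta_v = 0.7092

0.7092


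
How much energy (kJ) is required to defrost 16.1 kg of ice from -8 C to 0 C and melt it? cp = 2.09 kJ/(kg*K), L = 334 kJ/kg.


Sensible heat = cp * dT = 2.09 * 8 = 16.72 kJ/kg
Total per kg = 16.72 + 334 = 350.72 kJ/kg
Q = m * total = 16.1 * 350.72
Q = 5646.6 kJ

5646.6


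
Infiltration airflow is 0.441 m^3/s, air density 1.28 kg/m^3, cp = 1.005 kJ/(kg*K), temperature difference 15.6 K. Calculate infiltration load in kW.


Q = V_dot * rho * cp * dT
Q = 0.441 * 1.28 * 1.005 * 15.6
Q = 8.85 kW

8.85


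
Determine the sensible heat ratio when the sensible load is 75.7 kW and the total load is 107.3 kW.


SHR = Q_sensible / Q_total
SHR = 75.7 / 107.3
SHR = 0.705

0.705


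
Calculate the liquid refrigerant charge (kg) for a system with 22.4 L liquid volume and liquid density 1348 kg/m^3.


Charge = V * rho / 1000
Charge = 22.4 * 1348 / 1000
Charge = 30.2 kg

30.2


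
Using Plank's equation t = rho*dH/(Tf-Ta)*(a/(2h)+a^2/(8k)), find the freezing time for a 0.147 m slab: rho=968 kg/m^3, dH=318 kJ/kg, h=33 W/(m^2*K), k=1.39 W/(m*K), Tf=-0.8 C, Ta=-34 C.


dT = -0.8 - (-34) = 33.2 K
term1 = a/(2h) = 0.147/(2*33) = 0.002227272727
term2 = a^2/(8k) = 0.147^2/(8*1.39) = 0.001943255396
t = rho*dH*1000/dT * (term1 + term2)
t = 968*318*1000/33.2 * (0.002227272727 + 0.001943255396)
t = 38668 s

38668


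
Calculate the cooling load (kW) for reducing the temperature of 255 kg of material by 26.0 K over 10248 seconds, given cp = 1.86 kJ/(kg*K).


Q = m * cp * dT / t
Q = 255 * 1.86 * 26.0 / 10248
Q = 1.203 kW

1.203


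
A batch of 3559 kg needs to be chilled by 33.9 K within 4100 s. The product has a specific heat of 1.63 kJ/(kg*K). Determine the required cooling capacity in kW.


Q = m * cp * dT / t
Q = 3559 * 1.63 * 33.9 / 4100
Q = 47.966 kW

47.966


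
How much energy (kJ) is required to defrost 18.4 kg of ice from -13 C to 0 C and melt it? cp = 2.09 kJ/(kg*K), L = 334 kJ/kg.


Sensible heat = cp * dT = 2.09 * 13 = 27.17 kJ/kg
Total per kg = 27.17 + 334 = 361.17 kJ/kg
Q = m * total = 18.4 * 361.17
Q = 6645.5 kJ

6645.5


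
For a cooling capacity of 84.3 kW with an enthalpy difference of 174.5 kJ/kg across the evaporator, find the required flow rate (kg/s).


m_dot = Q / dh
m_dot = 84.3 / 174.5
m_dot = 0.4831 kg/s

0.4831


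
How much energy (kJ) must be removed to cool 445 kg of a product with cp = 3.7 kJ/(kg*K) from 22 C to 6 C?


dT = 22 - (6) = 16 K
Q = m * cp * dT = 445 * 3.7 * 16
Q = 26344 kJ

26344


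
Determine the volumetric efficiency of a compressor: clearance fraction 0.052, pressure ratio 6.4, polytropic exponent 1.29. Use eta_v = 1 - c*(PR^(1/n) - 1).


PR^(1/n) = 6.4^(1/1.29) = 4.21643798
eta_v = 1 - 0.052 * (4.21643798 - 1)
eta_v = 0.8327

0.8327


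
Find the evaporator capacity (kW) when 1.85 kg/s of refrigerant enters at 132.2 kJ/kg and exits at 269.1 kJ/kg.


dh = 269.1 - 132.2 = 136.9 kJ/kg
Q_evap = m_dot * dh = 1.85 * 136.9
Q_evap = 253.27 kW

253.27


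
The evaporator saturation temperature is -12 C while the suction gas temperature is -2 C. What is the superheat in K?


Superheat = T_suction - T_evap
Superheat = -2 - (-12)
Superheat = 10 K

10


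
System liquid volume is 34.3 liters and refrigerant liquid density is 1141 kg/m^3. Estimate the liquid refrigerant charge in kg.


Charge = V * rho / 1000
Charge = 34.3 * 1141 / 1000
Charge = 39.14 kg

39.14


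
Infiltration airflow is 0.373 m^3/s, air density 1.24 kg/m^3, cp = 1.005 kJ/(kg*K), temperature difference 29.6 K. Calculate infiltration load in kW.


Q = V_dot * rho * cp * dT
Q = 0.373 * 1.24 * 1.005 * 29.6
Q = 13.759 kW

13.759


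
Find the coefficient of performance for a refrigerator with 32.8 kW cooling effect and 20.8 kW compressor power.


COP = Q_evap / W
COP = 32.8 / 20.8
COP = 1.577

1.577


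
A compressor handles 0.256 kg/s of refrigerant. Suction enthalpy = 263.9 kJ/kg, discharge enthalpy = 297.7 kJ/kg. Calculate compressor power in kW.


dh = 297.7 - 263.9 = 33.8 kJ/kg
W = m_dot * dh = 0.256 * 33.8 = 8.65 kW

8.65


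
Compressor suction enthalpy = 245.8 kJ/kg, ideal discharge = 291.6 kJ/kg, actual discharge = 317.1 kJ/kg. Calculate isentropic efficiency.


dh_ideal = 291.6 - 245.8 = 45.8 kJ/kg
dh_actual = 317.1 - 245.8 = 71.3 kJ/kg
eta_s = dh_ideal / dh_actual = 45.8 / 71.3
eta_s = 0.6424

0.6424


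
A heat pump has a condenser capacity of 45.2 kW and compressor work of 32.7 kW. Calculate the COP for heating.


COP_hp = Q_cond / W
COP_hp = 45.2 / 32.7
COP_hp = 1.382

1.382


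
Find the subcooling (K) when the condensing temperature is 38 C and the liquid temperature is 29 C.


Subcooling = T_cond - T_liquid
Subcooling = 38 - 29
Subcooling = 9 K

9


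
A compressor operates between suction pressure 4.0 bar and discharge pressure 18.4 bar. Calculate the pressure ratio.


PR = P_high / P_low
PR = 18.4 / 4.0
PR = 4.6

4.6


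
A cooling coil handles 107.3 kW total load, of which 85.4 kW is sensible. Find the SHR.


SHR = Q_sensible / Q_total
SHR = 85.4 / 107.3
SHR = 0.796

0.796


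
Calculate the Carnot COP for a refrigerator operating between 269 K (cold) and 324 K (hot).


dT = 324 - 269 = 55 K
COP_carnot = T_cold / dT = 269 / 55
COP_carnot = 4.891

4.891


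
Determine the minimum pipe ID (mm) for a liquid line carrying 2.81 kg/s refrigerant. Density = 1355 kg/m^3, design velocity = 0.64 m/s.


A = m_dot / (rho * v) = 2.81 / (1355 * 0.64) = 0.003240313653 m^2
d = sqrt(4*A/pi) * 1000
d = 64.2 mm

64.2


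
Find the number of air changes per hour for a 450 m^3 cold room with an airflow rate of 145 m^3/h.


ACH = flow / volume
ACH = 145 / 450
ACH = 0.322

0.322


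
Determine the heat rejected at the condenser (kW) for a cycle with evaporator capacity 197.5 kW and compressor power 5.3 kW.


Q_cond = Q_evap + W
Q_cond = 197.5 + 5.3
Q_cond = 202.8 kW

202.8


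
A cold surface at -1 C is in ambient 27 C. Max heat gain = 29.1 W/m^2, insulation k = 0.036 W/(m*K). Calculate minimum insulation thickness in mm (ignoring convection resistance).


dT = 27 - (-1) = 28 K
thickness = k * dT / q_max * 1000
thickness = 0.036 * 28 / 29.1 * 1000
thickness = 34.6 mm

34.6


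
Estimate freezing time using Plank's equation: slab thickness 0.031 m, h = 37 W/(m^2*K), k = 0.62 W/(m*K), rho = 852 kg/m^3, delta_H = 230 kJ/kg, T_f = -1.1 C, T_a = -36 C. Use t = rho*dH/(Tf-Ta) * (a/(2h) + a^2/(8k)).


dT = -1.1 - (-36) = 34.9 K
term1 = a/(2h) = 0.031/(2*37) = 0.0004189189189
term2 = a^2/(8k) = 0.031^2/(8*0.62) = 0.00019375
t = rho*dH*1000/dT * (term1 + term2)
t = 852*230*1000/34.9 * (0.0004189189189 + 0.00019375)
t = 3440 s

3440


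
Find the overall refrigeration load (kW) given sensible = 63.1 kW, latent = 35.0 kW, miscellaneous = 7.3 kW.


Q_total = Q_s + Q_l + Q_misc
Q_total = 63.1 + 35.0 + 7.3
Q_total = 105.4 kW

105.4


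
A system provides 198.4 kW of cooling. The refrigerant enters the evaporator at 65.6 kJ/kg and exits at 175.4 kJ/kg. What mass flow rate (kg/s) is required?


dh = 175.4 - 65.6 = 109.8 kJ/kg
m_dot = Q / dh = 198.4 / 109.8 = 1.8069 kg/s

1.8069


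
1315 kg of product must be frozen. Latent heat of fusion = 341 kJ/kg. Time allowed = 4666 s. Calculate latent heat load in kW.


Q_lat = m * h_fg / t
Q_lat = 1315 * 341 / 4666
Q_lat = 96.1 kW

96.1


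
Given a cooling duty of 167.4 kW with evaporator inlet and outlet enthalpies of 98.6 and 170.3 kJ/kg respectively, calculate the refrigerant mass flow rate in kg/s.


dh = 170.3 - 98.6 = 71.7 kJ/kg
m_dot = Q / dh = 167.4 / 71.7 = 2.3347 kg/s

2.3347


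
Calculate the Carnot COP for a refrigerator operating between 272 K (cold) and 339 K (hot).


dT = 339 - 272 = 67 K
COP_carnot = T_cold / dT = 272 / 67
COP_carnot = 4.06

4.06


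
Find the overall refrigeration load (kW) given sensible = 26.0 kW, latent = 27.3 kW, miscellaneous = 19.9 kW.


Q_total = Q_s + Q_l + Q_misc
Q_total = 26.0 + 27.3 + 19.9
Q_total = 73.2 kW

73.2


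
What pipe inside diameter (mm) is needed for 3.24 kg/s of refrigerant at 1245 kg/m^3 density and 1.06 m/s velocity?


A = m_dot / (rho * v) = 3.24 / (1245 * 1.06) = 0.002455103433 m^2
d = sqrt(4*A/pi) * 1000
d = 55.9 mm

55.9


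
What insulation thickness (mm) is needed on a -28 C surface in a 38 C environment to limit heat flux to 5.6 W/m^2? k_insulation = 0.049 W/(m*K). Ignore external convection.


dT = 38 - (-28) = 66 K
thickness = k * dT / q_max * 1000
thickness = 0.049 * 66 / 5.6 * 1000
thickness = 577.5 mm

577.5


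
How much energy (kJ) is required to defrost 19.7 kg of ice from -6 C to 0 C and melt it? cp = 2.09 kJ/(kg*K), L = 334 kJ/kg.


Sensible heat = cp * dT = 2.09 * 6 = 12.54 kJ/kg
Total per kg = 12.54 + 334 = 346.54 kJ/kg
Q = m * total = 19.7 * 346.54
Q = 6826.8 kJ

6826.8


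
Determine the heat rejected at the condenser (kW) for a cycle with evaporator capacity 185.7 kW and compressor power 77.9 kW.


Q_cond = Q_evap + W
Q_cond = 185.7 + 77.9
Q_cond = 263.6 kW

263.6


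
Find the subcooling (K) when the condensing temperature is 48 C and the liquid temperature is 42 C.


Subcooling = T_cond - T_liquid
Subcooling = 48 - 42
Subcooling = 6 K

6


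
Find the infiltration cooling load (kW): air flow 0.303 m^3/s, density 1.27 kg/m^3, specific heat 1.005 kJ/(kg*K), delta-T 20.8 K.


Q = V_dot * rho * cp * dT
Q = 0.303 * 1.27 * 1.005 * 20.8
Q = 8.044 kW

8.044


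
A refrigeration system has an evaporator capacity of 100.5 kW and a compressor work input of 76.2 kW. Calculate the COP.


COP = Q_evap / W
COP = 100.5 / 76.2
COP = 1.319

1.319


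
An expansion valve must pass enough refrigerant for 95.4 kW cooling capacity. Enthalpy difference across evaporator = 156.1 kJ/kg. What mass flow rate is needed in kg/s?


m_dot = Q / dh
m_dot = 95.4 / 156.1
m_dot = 0.6111 kg/s

0.6111


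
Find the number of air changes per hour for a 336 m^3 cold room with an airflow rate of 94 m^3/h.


ACH = flow / volume
ACH = 94 / 336
ACH = 0.28

0.28


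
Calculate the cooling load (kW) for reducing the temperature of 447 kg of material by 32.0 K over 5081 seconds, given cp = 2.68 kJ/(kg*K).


Q = m * cp * dT / t
Q = 447 * 2.68 * 32.0 / 5081
Q = 7.545 kW

7.545


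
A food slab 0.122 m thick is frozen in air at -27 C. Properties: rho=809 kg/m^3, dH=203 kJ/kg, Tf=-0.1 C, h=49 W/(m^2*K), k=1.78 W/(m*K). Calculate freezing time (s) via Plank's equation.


dT = -0.1 - (-27) = 26.9 K
term1 = a/(2h) = 0.122/(2*49) = 0.001244897959
term2 = a^2/(8k) = 0.122^2/(8*1.78) = 0.001045224719
t = rho*dH*1000/dT * (term1 + term2)
t = 809*203*1000/26.9 * (0.001244897959 + 0.001045224719)
t = 13981 s

13981


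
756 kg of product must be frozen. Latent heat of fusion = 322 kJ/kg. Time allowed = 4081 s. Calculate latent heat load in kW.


Q_lat = m * h_fg / t
Q_lat = 756 * 322 / 4081
Q_lat = 59.65 kW

59.65


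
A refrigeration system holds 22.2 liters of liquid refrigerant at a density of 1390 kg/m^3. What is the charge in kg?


Charge = V * rho / 1000
Charge = 22.2 * 1390 / 1000
Charge = 30.86 kg

30.86


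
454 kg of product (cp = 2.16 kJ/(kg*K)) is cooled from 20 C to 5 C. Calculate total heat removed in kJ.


dT = 20 - (5) = 15 K
Q = m * cp * dT = 454 * 2.16 * 15
Q = 14710 kJ

14710


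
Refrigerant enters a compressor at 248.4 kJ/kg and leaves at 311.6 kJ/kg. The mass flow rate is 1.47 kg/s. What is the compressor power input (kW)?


dh = 311.6 - 248.4 = 63.2 kJ/kg
W = m_dot * dh = 1.47 * 63.2 = 92.9 kW

92.9


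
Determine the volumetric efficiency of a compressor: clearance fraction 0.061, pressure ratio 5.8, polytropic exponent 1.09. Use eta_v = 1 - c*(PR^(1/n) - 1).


PR^(1/n) = 5.8^(1/1.09) = 5.01640572
eta_v = 1 - 0.061 * (5.01640572 - 1)
eta_v = 0.755

0.755


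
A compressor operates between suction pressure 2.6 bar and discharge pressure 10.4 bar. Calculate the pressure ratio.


PR = P_high / P_low
PR = 10.4 / 2.6
PR = 4.0

4.0


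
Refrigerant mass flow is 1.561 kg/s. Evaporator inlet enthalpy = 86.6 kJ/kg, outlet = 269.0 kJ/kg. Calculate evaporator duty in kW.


dh = 269.0 - 86.6 = 182.4 kJ/kg
Q_evap = m_dot * dh = 1.561 * 182.4
Q_evap = 284.73 kW

284.73


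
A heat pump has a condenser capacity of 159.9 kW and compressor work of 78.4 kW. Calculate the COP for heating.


COP_hp = Q_cond / W
COP_hp = 159.9 / 78.4
COP_hp = 2.04

2.04


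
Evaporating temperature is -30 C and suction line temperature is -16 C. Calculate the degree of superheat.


Superheat = T_suction - T_evap
Superheat = -16 - (-30)
Superheat = 14 K

14


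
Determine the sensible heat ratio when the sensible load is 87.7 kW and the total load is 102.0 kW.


SHR = Q_sensible / Q_total
SHR = 87.7 / 102.0
SHR = 0.86

0.86


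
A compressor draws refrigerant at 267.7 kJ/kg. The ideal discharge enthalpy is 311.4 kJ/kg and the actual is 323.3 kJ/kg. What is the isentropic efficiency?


dh_ideal = 311.4 - 267.7 = 43.7 kJ/kg
dh_actual = 323.3 - 267.7 = 55.6 kJ/kg
eta_s = dh_ideal / dh_actual = 43.7 / 55.6
eta_s = 0.786

0.786


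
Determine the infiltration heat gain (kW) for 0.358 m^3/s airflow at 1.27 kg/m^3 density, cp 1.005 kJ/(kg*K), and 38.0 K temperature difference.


Q = V_dot * rho * cp * dT
Q = 0.358 * 1.27 * 1.005 * 38.0
Q = 17.363 kW

17.363


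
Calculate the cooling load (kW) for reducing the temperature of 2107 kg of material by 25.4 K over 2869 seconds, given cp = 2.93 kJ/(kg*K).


Q = m * cp * dT / t
Q = 2107 * 2.93 * 25.4 / 2869
Q = 54.656 kW

54.656


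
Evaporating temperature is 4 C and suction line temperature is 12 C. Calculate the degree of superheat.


Superheat = T_suction - T_evap
Superheat = 12 - (4)
Superheat = 8 K

8


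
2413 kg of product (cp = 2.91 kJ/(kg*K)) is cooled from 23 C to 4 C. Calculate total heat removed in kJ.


dT = 23 - (4) = 19 K
Q = m * cp * dT = 2413 * 2.91 * 19
Q = 133415 kJ

133415


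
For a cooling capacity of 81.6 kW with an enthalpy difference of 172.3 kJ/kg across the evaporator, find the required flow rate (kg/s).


m_dot = Q / dh
m_dot = 81.6 / 172.3
m_dot = 0.4736 kg/s

0.4736


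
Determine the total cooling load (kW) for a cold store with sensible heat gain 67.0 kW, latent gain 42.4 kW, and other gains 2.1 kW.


Q_total = Q_s + Q_l + Q_misc
Q_total = 67.0 + 42.4 + 2.1
Q_total = 111.5 kW

111.5


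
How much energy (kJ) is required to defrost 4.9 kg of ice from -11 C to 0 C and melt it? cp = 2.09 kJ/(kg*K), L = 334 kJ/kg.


Sensible heat = cp * dT = 2.09 * 11 = 22.99 kJ/kg
Total per kg = 22.99 + 334 = 356.99 kJ/kg
Q = m * total = 4.9 * 356.99
Q = 1749.3 kJ

1749.3


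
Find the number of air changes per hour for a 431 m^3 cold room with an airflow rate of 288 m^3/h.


ACH = flow / volume
ACH = 288 / 431
ACH = 0.668

0.668


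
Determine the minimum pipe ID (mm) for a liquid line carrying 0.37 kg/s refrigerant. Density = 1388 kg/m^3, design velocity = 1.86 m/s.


A = m_dot / (rho * v) = 0.37 / (1388 * 1.86) = 0.0001433175297 m^2
d = sqrt(4*A/pi) * 1000
d = 13.5 mm

13.5


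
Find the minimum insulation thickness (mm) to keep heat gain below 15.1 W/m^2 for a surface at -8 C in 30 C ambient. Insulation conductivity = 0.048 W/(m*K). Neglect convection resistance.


dT = 30 - (-8) = 38 K
thickness = k * dT / q_max * 1000
thickness = 0.048 * 38 / 15.1 * 1000
thickness = 120.8 mm

120.8


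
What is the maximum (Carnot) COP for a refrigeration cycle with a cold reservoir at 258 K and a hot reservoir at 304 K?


dT = 304 - 258 = 46 K
COP_carnot = T_cold / dT = 258 / 46
COP_carnot = 5.609

5.609


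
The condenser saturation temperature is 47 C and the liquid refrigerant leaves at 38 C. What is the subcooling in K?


Subcooling = T_cond - T_liquid
Subcooling = 47 - 38
Subcooling = 9 K

9


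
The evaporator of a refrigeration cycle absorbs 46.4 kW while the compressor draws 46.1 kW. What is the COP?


COP = Q_evap / W
COP = 46.4 / 46.1
COP = 1.007

1.007


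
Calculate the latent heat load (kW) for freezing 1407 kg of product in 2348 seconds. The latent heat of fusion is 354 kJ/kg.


Q_lat = m * h_fg / t
Q_lat = 1407 * 354 / 2348
Q_lat = 212.13 kW

212.13


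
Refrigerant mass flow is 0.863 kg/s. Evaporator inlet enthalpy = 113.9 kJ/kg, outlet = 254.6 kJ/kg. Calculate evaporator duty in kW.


dh = 254.6 - 113.9 = 140.7 kJ/kg
Q_evap = m_dot * dh = 0.863 * 140.7
Q_evap = 121.42 kW

121.42


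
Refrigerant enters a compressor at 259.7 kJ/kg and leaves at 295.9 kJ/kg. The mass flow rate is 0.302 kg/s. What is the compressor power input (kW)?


dh = 295.9 - 259.7 = 36.2 kJ/kg
W = m_dot * dh = 0.302 * 36.2 = 10.93 kW

10.93


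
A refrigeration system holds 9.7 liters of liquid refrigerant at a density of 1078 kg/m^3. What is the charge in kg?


Charge = V * rho / 1000
Charge = 9.7 * 1078 / 1000
Charge = 10.46 kg

10.46


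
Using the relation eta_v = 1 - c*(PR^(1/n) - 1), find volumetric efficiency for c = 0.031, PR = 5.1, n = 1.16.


PR^(1/n) = 5.1^(1/1.16) = 4.07356162
eta_v = 1 - 0.031 * (4.07356162 - 1)
eta_v = 0.9047

0.9047


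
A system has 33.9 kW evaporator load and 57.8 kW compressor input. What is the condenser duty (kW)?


Q_cond = Q_evap + W
Q_cond = 33.9 + 57.8
Q_cond = 91.7 kW

91.7


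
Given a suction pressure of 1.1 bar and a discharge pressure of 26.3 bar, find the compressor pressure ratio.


PR = P_high / P_low
PR = 26.3 / 1.1
PR = 23.909

23.909


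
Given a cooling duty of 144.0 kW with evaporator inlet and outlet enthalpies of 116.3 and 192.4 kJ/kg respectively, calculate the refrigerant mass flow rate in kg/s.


dh = 192.4 - 116.3 = 76.1 kJ/kg
m_dot = Q / dh = 144.0 / 76.1 = 1.8922 kg/s

1.8922


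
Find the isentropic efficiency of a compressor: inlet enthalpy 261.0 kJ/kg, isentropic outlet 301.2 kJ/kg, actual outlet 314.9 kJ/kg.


dh_ideal = 301.2 - 261.0 = 40.2 kJ/kg
dh_actual = 314.9 - 261.0 = 53.9 kJ/kg
eta_s = dh_ideal / dh_actual = 40.2 / 53.9
eta_s = 0.7458

0.7458


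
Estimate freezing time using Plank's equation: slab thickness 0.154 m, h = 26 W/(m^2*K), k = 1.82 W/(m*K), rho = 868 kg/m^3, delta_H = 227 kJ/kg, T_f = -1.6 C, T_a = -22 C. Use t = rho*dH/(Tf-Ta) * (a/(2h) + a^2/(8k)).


dT = -1.6 - (-22) = 20.4 K
term1 = a/(2h) = 0.154/(2*26) = 0.002961538462
term2 = a^2/(8k) = 0.154^2/(8*1.82) = 0.001628846154
t = rho*dH*1000/dT * (term1 + term2)
t = 868*227*1000/20.4 * (0.002961538462 + 0.001628846154)
t = 44337 s

44337


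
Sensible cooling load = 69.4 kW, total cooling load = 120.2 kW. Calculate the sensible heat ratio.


SHR = Q_sensible / Q_total
SHR = 69.4 / 120.2
SHR = 0.577

0.577


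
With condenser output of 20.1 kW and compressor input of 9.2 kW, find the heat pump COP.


COP_hp = Q_cond / W
COP_hp = 20.1 / 9.2
COP_hp = 2.185

2.185


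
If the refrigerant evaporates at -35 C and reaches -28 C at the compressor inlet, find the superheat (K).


Superheat = T_suction - T_evap
Superheat = -28 - (-35)
Superheat = 7 K

7


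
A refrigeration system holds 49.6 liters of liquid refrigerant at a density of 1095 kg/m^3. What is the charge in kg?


Charge = V * rho / 1000
Charge = 49.6 * 1095 / 1000
Charge = 54.31 kg

54.31


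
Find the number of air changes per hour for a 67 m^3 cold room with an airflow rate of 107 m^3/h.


ACH = flow / volume
ACH = 107 / 67
ACH = 1.597

1.597


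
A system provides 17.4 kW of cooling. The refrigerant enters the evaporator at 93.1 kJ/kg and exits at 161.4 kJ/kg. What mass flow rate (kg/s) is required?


dh = 161.4 - 93.1 = 68.3 kJ/kg
m_dot = Q / dh = 17.4 / 68.3 = 0.2548 kg/s

0.2548


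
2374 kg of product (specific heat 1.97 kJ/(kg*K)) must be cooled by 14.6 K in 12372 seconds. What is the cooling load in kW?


Q = m * cp * dT / t
Q = 2374 * 1.97 * 14.6 / 12372
Q = 5.519 kW

5.519


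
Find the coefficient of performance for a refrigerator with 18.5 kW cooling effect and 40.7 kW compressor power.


COP = Q_evap / W
COP = 18.5 / 40.7
COP = 0.455

0.455


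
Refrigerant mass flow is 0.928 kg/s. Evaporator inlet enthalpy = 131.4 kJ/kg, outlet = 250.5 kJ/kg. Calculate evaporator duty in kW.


dh = 250.5 - 131.4 = 119.1 kJ/kg
Q_evap = m_dot * dh = 0.928 * 119.1
Q_evap = 110.52 kW

110.52


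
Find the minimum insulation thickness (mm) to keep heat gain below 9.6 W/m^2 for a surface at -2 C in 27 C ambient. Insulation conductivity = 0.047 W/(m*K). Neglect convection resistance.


dT = 27 - (-2) = 29 K
thickness = k * dT / q_max * 1000
thickness = 0.047 * 29 / 9.6 * 1000
thickness = 142.0 mm

142.0


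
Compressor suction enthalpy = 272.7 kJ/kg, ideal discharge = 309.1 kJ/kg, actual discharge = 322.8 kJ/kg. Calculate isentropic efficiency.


dh_ideal = 309.1 - 272.7 = 36.4 kJ/kg
dh_actual = 322.8 - 272.7 = 50.1 kJ/kg
eta_s = dh_ideal / dh_actual = 36.4 / 50.1
eta_s = 0.7265

0.7265


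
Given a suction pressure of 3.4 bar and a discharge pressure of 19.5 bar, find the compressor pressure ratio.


PR = P_high / P_low
PR = 19.5 / 3.4
PR = 5.735

5.735


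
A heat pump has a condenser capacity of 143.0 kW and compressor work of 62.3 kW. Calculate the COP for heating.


COP_hp = Q_cond / W
COP_hp = 143.0 / 62.3
COP_hp = 2.295

2.295


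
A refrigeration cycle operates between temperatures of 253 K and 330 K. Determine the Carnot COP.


dT = 330 - 253 = 77 K
COP_carnot = T_cold / dT = 253 / 77
COP_carnot = 3.286

3.286


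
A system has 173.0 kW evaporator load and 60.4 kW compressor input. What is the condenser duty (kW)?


Q_cond = Q_evap + W
Q_cond = 173.0 + 60.4
Q_cond = 233.4 kW

233.4


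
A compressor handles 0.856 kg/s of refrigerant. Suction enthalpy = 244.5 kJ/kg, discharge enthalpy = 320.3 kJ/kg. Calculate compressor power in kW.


dh = 320.3 - 244.5 = 75.8 kJ/kg
W = m_dot * dh = 0.856 * 75.8 = 64.88 kW

64.88


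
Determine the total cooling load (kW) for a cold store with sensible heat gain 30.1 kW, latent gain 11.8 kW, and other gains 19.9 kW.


Q_total = Q_s + Q_l + Q_misc
Q_total = 30.1 + 11.8 + 19.9
Q_total = 61.8 kW

61.8


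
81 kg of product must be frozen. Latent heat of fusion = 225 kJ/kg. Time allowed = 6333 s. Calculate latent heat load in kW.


Q_lat = m * h_fg / t
Q_lat = 81 * 225 / 6333
Q_lat = 2.88 kW

2.88


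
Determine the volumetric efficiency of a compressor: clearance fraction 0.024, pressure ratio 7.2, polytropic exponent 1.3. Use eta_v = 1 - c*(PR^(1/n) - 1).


PR^(1/n) = 7.2^(1/1.3) = 4.56548096
eta_v = 1 - 0.024 * (4.56548096 - 1)
eta_v = 0.9144

0.9144


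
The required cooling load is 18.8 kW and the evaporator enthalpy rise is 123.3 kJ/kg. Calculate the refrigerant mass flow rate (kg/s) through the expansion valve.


m_dot = Q / dh
m_dot = 18.8 / 123.3
m_dot = 0.1525 kg/s

0.1525


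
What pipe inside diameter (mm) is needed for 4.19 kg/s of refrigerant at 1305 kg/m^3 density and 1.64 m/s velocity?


A = m_dot / (rho * v) = 4.19 / (1305 * 1.64) = 0.001957760957 m^2
d = sqrt(4*A/pi) * 1000
d = 49.9 mm

49.9


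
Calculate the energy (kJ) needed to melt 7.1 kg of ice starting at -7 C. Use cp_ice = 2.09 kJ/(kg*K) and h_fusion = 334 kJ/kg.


Sensible heat = cp * dT = 2.09 * 7 = 14.63 kJ/kg
Total per kg = 14.63 + 334 = 348.63 kJ/kg
Q = m * total = 7.1 * 348.63
Q = 2475.3 kJ

2475.3


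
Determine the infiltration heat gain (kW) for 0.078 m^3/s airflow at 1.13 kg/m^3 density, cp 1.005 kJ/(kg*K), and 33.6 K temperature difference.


Q = V_dot * rho * cp * dT
Q = 0.078 * 1.13 * 1.005 * 33.6
Q = 2.976 kW

2.976


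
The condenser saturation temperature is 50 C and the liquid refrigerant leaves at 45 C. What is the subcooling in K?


Subcooling = T_cond - T_liquid
Subcooling = 50 - 45
Subcooling = 5 K

5


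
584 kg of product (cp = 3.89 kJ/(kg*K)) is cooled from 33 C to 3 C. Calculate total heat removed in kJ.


dT = 33 - (3) = 30 K
Q = m * cp * dT = 584 * 3.89 * 30
Q = 68153 kJ

68153


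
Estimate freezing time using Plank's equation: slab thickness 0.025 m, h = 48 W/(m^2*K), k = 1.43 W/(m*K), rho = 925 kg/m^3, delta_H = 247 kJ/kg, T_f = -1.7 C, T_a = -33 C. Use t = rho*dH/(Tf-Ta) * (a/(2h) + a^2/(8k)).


dT = -1.7 - (-33) = 31.3 K
term1 = a/(2h) = 0.025/(2*48) = 0.0002604166667
term2 = a^2/(8k) = 0.025^2/(8*1.43) = 0.00005463286713
t = rho*dH*1000/dT * (term1 + term2)
t = 925*247*1000/31.3 * (0.0002604166667 + 0.00005463286713)
t = 2300 s

2300


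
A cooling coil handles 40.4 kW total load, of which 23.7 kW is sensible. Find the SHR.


SHR = Q_sensible / Q_total
SHR = 23.7 / 40.4
SHR = 0.587

0.587


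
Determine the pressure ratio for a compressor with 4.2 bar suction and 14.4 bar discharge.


PR = P_high / P_low
PR = 14.4 / 4.2
PR = 3.429

3.429


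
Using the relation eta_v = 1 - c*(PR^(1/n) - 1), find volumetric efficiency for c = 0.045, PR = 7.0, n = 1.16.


PR^(1/n) = 7.0^(1/1.16) = 5.35220566
eta_v = 1 - 0.045 * (5.35220566 - 1)
eta_v = 0.8042

0.8042


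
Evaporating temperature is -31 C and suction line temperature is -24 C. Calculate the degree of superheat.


Superheat = T_suction - T_evap
Superheat = -24 - (-31)
Superheat = 7 K

7


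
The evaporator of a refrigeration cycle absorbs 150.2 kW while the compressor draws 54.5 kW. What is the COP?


COP = Q_evap / W
COP = 150.2 / 54.5
COP = 2.756

2.756


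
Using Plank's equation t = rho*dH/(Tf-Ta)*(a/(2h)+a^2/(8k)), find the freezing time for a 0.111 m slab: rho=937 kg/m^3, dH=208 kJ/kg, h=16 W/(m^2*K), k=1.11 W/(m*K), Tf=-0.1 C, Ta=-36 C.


dT = -0.1 - (-36) = 35.9 K
term1 = a/(2h) = 0.111/(2*16) = 0.00346875
term2 = a^2/(8k) = 0.111^2/(8*1.11) = 0.0013875
t = rho*dH*1000/dT * (term1 + term2)
t = 937*208*1000/35.9 * (0.00346875 + 0.0013875)
t = 26364 s

26364


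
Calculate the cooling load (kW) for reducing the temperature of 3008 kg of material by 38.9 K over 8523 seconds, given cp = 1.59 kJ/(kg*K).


Q = m * cp * dT / t
Q = 3008 * 1.59 * 38.9 / 8523
Q = 21.829 kW

21.829


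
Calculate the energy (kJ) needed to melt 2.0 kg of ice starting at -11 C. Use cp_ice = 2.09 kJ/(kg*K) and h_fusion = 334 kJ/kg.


Sensible heat = cp * dT = 2.09 * 11 = 22.99 kJ/kg
Total per kg = 22.99 + 334 = 356.99 kJ/kg
Q = m * total = 2.0 * 356.99
Q = 714.0 kJ

714.0


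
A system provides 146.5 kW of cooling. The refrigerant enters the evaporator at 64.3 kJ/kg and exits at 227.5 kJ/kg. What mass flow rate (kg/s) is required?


dh = 227.5 - 64.3 = 163.2 kJ/kg
m_dot = Q / dh = 146.5 / 163.2 = 0.8977 kg/s

0.8977


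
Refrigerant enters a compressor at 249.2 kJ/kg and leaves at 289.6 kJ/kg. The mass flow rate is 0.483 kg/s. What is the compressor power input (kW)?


dh = 289.6 - 249.2 = 40.4 kJ/kg
W = m_dot * dh = 0.483 * 40.4 = 19.51 kW

19.51


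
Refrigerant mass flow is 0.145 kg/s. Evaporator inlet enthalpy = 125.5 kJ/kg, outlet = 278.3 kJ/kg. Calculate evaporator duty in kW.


dh = 278.3 - 125.5 = 152.8 kJ/kg
Q_evap = m_dot * dh = 0.145 * 152.8
Q_evap = 22.16 kW

22.16


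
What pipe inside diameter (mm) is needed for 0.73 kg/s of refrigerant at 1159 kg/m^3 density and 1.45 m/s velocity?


A = m_dot / (rho * v) = 0.73 / (1159 * 1.45) = 0.0004343816013 m^2
d = sqrt(4*A/pi) * 1000
d = 23.5 mm

23.5


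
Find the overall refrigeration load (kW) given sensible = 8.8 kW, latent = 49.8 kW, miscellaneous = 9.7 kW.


Q_total = Q_s + Q_l + Q_misc
Q_total = 8.8 + 49.8 + 9.7
Q_total = 68.3 kW

68.3


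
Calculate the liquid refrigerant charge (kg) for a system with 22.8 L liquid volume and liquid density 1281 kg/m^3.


Charge = V * rho / 1000
Charge = 22.8 * 1281 / 1000
Charge = 29.21 kg

29.21


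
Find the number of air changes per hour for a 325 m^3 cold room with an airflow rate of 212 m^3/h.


ACH = flow / volume
ACH = 212 / 325
ACH = 0.652

0.652


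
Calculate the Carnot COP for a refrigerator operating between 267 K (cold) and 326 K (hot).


dT = 326 - 267 = 59 K
COP_carnot = T_cold / dT = 267 / 59
COP_carnot = 4.525

4.525


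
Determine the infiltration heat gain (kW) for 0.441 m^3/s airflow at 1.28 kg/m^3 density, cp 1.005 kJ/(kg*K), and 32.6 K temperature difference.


Q = V_dot * rho * cp * dT
Q = 0.441 * 1.28 * 1.005 * 32.6
Q = 18.494 kW

18.494


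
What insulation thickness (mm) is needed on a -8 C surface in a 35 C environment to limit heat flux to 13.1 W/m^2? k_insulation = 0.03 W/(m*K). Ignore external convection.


dT = 35 - (-8) = 43 K
thickness = k * dT / q_max * 1000
thickness = 0.03 * 43 / 13.1 * 1000
thickness = 98.5 mm

98.5


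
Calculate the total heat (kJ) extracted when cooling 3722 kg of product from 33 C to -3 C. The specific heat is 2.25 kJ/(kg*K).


dT = 33 - (-3) = 36 K
Q = m * cp * dT = 3722 * 2.25 * 36
Q = 301482 kJ

301482


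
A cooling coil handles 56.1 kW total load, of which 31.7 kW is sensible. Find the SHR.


SHR = Q_sensible / Q_total
SHR = 31.7 / 56.1
SHR = 0.565

0.565


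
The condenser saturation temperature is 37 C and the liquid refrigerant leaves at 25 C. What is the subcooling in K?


Subcooling = T_cond - T_liquid
Subcooling = 37 - 25
Subcooling = 12 K

12


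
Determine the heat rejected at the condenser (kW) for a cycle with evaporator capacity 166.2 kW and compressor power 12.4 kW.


Q_cond = Q_evap + W
Q_cond = 166.2 + 12.4
Q_cond = 178.6 kW

178.6


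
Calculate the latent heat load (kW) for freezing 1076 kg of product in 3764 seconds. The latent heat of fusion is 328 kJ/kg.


Q_lat = m * h_fg / t
Q_lat = 1076 * 328 / 3764
Q_lat = 93.76 kW

93.76


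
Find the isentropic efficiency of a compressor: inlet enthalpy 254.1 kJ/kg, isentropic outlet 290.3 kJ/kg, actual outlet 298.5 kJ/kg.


dh_ideal = 290.3 - 254.1 = 36.2 kJ/kg
dh_actual = 298.5 - 254.1 = 44.4 kJ/kg
eta_s = dh_ideal / dh_actual = 36.2 / 44.4
eta_s = 0.8153

0.8153


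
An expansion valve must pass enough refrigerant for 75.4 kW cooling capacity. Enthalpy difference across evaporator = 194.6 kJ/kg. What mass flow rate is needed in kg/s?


m_dot = Q / dh
m_dot = 75.4 / 194.6
m_dot = 0.3875 kg/s

0.3875


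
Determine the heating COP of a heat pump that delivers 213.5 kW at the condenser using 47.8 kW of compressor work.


COP_hp = Q_cond / W
COP_hp = 213.5 / 47.8
COP_hp = 4.467

4.467


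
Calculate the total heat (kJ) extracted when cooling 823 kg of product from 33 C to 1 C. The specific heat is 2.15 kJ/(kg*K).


dT = 33 - (1) = 32 K
Q = m * cp * dT = 823 * 2.15 * 32
Q = 56622 kJ

56622


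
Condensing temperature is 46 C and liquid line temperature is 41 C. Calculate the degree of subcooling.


Subcooling = T_cond - T_liquid
Subcooling = 46 - 41
Subcooling = 5 K

5


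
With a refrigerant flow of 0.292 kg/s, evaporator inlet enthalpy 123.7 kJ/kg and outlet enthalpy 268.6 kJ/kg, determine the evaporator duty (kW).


dh = 268.6 - 123.7 = 144.9 kJ/kg
Q_evap = m_dot * dh = 0.292 * 144.9
Q_evap = 42.31 kW

42.31


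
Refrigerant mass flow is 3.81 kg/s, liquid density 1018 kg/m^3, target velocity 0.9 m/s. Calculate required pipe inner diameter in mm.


A = m_dot / (rho * v) = 3.81 / (1018 * 0.9) = 0.004158480681 m^2
d = sqrt(4*A/pi) * 1000
d = 72.8 mm

72.8


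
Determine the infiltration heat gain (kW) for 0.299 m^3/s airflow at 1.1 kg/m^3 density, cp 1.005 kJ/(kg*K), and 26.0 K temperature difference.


Q = V_dot * rho * cp * dT
Q = 0.299 * 1.1 * 1.005 * 26.0
Q = 8.594 kW

8.594


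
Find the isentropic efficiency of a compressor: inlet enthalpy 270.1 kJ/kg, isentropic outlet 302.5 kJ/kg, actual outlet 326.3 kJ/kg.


dh_ideal = 302.5 - 270.1 = 32.4 kJ/kg
dh_actual = 326.3 - 270.1 = 56.2 kJ/kg
eta_s = dh_ideal / dh_actual = 32.4 / 56.2
eta_s = 0.5765

0.5765


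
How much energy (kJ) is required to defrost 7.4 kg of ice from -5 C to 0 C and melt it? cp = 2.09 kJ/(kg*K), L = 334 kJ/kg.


Sensible heat = cp * dT = 2.09 * 5 = 10.45 kJ/kg
Total per kg = 10.45 + 334 = 344.45 kJ/kg
Q = m * total = 7.4 * 344.45
Q = 2548.9 kJ

2548.9


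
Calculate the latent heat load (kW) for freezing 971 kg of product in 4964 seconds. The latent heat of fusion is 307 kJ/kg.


Q_lat = m * h_fg / t
Q_lat = 971 * 307 / 4964
Q_lat = 60.05 kW

60.05


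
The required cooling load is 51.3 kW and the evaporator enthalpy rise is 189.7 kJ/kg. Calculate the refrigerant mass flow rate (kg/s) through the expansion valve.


m_dot = Q / dh
m_dot = 51.3 / 189.7
m_dot = 0.2704 kg/s

0.2704


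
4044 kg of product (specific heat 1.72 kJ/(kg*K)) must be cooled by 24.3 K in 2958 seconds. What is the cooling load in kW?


Q = m * cp * dT / t
Q = 4044 * 1.72 * 24.3 / 2958
Q = 57.141 kW

57.141


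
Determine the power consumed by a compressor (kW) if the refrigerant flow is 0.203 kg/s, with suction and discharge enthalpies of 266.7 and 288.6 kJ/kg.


dh = 288.6 - 266.7 = 21.9 kJ/kg
W = m_dot * dh = 0.203 * 21.9 = 4.45 kW

4.45


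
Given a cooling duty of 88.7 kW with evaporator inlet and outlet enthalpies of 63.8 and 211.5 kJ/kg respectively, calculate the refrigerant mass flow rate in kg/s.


dh = 211.5 - 63.8 = 147.7 kJ/kg
m_dot = Q / dh = 88.7 / 147.7 = 0.6005 kg/s

0.6005


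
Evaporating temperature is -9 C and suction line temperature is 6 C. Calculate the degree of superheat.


Superheat = T_suction - T_evap
Superheat = 6 - (-9)
Superheat = 15 K

15


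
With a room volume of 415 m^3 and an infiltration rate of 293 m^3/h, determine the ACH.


ACH = flow / volume
ACH = 293 / 415
ACH = 0.706

0.706


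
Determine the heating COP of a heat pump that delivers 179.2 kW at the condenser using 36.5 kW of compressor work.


COP_hp = Q_cond / W
COP_hp = 179.2 / 36.5
COP_hp = 4.91

4.91


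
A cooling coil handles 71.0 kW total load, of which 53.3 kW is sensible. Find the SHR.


SHR = Q_sensible / Q_total
SHR = 53.3 / 71.0
SHR = 0.751

0.751


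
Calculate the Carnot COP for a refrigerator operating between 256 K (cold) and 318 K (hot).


dT = 318 - 256 = 62 K
COP_carnot = T_cold / dT = 256 / 62
COP_carnot = 4.129

4.129


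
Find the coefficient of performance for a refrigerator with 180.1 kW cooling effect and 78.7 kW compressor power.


COP = Q_evap / W
COP = 180.1 / 78.7
COP = 2.288

2.288


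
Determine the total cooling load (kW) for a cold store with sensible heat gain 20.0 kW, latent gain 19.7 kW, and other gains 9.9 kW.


Q_total = Q_s + Q_l + Q_misc
Q_total = 20.0 + 19.7 + 9.9
Q_total = 49.6 kW

49.6


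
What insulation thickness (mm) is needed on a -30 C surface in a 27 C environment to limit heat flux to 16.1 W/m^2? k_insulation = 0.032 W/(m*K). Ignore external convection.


dT = 27 - (-30) = 57 K
thickness = k * dT / q_max * 1000
thickness = 0.032 * 57 / 16.1 * 1000
thickness = 113.3 mm

113.3


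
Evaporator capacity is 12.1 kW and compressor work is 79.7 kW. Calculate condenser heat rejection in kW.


Q_cond = Q_evap + W
Q_cond = 12.1 + 79.7
Q_cond = 91.8 kW

91.8


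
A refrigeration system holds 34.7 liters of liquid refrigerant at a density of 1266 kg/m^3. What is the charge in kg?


Charge = V * rho / 1000
Charge = 34.7 * 1266 / 1000
Charge = 43.93 kg

43.93


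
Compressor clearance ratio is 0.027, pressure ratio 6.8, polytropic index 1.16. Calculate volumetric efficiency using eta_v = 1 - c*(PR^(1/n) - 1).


PR^(1/n) = 6.8^(1/1.16) = 5.22011532
eta_v = 1 - 0.027 * (5.22011532 - 1)
eta_v = 0.8861

0.8861


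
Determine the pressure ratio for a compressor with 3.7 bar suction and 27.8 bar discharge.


PR = P_high / P_low
PR = 27.8 / 3.7
PR = 7.514

7.514
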